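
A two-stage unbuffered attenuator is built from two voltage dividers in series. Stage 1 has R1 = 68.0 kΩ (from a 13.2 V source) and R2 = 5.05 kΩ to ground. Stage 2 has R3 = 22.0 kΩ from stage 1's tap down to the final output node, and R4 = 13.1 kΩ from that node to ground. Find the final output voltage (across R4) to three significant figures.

V_out ≈ 0.300 V

Stage 2 presents R3+R4 = 35.10 kΩ as a load on stage 1's tap.
Stage 1's lower leg becomes R2‖(R3+R4) = 4.415 kΩ, so V_mid = 13.2 × 4.415/72.41 = 0.8047 V.
Stage 2 is itself unloaded: V_out = V_mid × R4/(R3+R4) = 0.8047 × 13.1/35.10 = 0.300 V.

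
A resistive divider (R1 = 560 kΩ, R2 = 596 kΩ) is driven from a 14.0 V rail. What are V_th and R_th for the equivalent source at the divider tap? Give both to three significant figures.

V_th is the open-circuit tap voltage: 14.0 × 596/(560 + 596) = 7.22 V.
With the supply zeroed, R1 and R2 appear in parallel from the tap: R_th = R1‖R2 = (560 × 596)/1156 = 289 kΩ.

V_th = 7.22 V, R_th = 289 kΩ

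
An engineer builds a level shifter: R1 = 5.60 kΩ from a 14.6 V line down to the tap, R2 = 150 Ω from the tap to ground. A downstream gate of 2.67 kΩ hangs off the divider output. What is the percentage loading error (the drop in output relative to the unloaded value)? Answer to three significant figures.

The divider's output (Thévenin) resistance is R1‖R2 = 146.1 Ω.
Fractional drop under load = R_th/(R_th + R_L) = 146.1 / (146.1 + 2670) = 0.05188.
So the output falls by 5.19 %.

5.19 %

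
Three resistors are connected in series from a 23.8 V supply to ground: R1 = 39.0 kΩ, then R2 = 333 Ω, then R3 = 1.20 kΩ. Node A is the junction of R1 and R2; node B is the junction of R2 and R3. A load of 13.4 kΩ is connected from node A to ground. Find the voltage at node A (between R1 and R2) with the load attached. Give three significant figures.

Below node A the series string R2+R3 = 1533 Ω sits in parallel with the 13400 Ω load: 1376 Ω.
V_A = 23.8 × 1376/(39000 + 1376) = 0.811 V.

V ≈ 0.811 V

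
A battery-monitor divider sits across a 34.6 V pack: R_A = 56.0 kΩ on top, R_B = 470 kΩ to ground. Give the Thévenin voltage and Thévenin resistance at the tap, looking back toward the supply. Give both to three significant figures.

V_th = 30.9 V, R_th = 50.0 kΩ

V_th is the open-circuit tap voltage: 34.6 × 470/(56.0 + 470) = 30.9 V.
With the supply zeroed, R_A and R_B appear in parallel from the tap: R_th = R_A‖R_B = (56.0 × 470)/526.0 = 50.0 kΩ.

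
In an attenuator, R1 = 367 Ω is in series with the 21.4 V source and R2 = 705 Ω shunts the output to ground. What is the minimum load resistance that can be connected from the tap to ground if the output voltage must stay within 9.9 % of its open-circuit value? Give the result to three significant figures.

Output resistance R_th = R1‖R2 = (367 × 705)/1072 = 241.4 Ω.
The fractional drop is R_th/(R_th + R_L); requiring this ≤ 0.0990 gives R_L ≥ R_th(1/0.0990 − 1) = 241.4 × 9.101 = 2.20 kΩ.

R_L(min) ≈ 2.20 kΩ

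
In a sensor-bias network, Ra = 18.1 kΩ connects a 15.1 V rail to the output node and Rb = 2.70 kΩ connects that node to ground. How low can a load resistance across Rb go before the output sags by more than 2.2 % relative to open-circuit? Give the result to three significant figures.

R_L(min) ≈ 104 kΩ

Output resistance R_th = Ra‖Rb = (18.1 × 2.70)/20.80 = 2.350 kΩ.
The fractional drop is R_th/(R_th + R_L); requiring this ≤ 0.0220 gives R_L ≥ R_th(1/0.0220 − 1) = 2.350 × 44.45 = 104 kΩ.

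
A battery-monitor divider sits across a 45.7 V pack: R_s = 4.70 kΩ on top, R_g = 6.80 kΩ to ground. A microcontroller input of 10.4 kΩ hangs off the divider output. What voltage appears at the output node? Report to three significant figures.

V_out ≈ 21.3 V

The load sits in parallel with R_g: R_g‖R_L = (6.80 × 10.4) / (6.80 + 10.4) = 4.112 kΩ.
V_out = 45.7 × 4.112 / (4.70 + 4.112) = 45.7 × 4.112/8.812 = 21.3 V.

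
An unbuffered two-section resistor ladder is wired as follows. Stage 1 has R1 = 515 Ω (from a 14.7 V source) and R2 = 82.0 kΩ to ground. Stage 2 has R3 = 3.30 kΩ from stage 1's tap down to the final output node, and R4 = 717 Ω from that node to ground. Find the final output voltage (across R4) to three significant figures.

Stage 2 presents R3+R4 = 4017 Ω as a load on stage 1's tap.
Stage 1's lower leg becomes R2‖(R3+R4) = 3829 Ω, so V_mid = 14.7 × 3829/4344 = 12.96 V.
Stage 2 is itself unloaded: V_out = V_mid × R4/(R3+R4) = 12.96 × 717/4017 = 2.31 V.

V_out ≈ 2.31 V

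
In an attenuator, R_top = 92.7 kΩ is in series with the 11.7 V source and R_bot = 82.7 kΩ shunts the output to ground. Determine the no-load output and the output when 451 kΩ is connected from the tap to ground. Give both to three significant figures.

Unloaded: 5.52 V; loaded: 5.03 V

Open-circuit: V = 11.7 × 82.7/(92.7 + 82.7) = 5.52 V.
With the load, R_bot becomes R_bot‖R_L = 69.89 kΩ, so V = 11.7 × 69.89/162.6 = 5.03 V.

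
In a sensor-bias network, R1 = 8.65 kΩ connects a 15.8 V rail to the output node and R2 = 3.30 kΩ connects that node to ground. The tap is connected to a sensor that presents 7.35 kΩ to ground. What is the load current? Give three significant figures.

I_L ≈ 0.448 mA

R2‖R_L = 2.277 kΩ; V_out = 15.8 × 2.277/10.93 = 3.293 V.
I_L = V_out / R_L = 3.293 / 7.35 kΩ = 0.448 mA.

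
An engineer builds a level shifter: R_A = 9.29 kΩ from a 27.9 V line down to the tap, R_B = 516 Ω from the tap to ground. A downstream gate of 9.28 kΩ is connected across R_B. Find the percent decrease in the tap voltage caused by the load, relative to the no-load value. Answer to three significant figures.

5.00 %

The divider's output (Thévenin) resistance is R_A‖R_B = 488.8 Ω.
Fractional drop under load = R_th/(R_th + R_L) = 488.8 / (488.8 + 9280) = 0.05004.
So the output falls by 5.00 %.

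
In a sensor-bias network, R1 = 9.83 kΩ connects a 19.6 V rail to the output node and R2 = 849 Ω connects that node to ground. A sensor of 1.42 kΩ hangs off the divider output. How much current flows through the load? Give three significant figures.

R2‖R_L = 531.3 Ω; V_out = 19.6 × 531.3/10360 = 1.005 V.
I_L = V_out / R_L = 1.005 / 1.42 kΩ = 0.708 mA.

I_L ≈ 0.708 mA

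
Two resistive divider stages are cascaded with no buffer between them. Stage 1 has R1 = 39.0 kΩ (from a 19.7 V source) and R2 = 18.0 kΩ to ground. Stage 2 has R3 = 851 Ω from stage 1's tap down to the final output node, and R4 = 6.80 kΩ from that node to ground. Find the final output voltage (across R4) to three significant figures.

Stage 2 presents R3+R4 = 7651 Ω as a load on stage 1's tap.
Stage 1's lower leg becomes R2‖(R3+R4) = 5369 Ω, so V_mid = 19.7 × 5369/44370 = 2.384 V.
Stage 2 is itself unloaded: V_out = V_mid × R4/(R3+R4) = 2.384 × 6800/7651 = 2.12 V.

V_out ≈ 2.12 V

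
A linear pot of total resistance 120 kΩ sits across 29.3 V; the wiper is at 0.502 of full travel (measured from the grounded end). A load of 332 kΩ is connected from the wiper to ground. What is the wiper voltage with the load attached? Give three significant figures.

V ≈ 13.5 V

The wiper splits the pot into (1−α)R = 59.76 kΩ above and αR = 60.24 kΩ below.
Lower section ‖ load = 50.99 kΩ.
V_wiper = 29.3 × 50.99/(59.76 + 50.99) = 13.5 V.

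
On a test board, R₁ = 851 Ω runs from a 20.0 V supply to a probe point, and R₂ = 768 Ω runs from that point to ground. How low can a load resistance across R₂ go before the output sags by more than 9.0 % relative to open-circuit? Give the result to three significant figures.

Output resistance R_th = R₁‖R₂ = (851 × 768)/1619 = 403.7 Ω.
The fractional drop is R_th/(R_th + R_L); requiring this ≤ 0.0900 gives R_L ≥ R_th(1/0.0900 − 1) = 403.7 × 10.11 = 4.08 kΩ.

R_L(min) ≈ 4.08 kΩ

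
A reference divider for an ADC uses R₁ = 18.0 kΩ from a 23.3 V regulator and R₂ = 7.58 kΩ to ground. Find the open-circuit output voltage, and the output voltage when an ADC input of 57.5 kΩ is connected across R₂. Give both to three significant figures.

Unloaded: 6.90 V; loaded: 6.32 V

Open-circuit: V = 23.3 × 7.58/(18.0 + 7.58) = 6.90 V.
With the load, R₂ becomes R₂‖R_L = 6.697 kΩ, so V = 23.3 × 6.697/24.70 = 6.32 V.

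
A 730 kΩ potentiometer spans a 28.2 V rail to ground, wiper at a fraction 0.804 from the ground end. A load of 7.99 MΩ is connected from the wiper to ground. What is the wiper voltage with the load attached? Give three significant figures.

The wiper splits the pot into (1−α)R = 143.1 kΩ above and αR = 586.9 kΩ below.
Lower section ‖ load = 546.8 kΩ.
V_wiper = 28.2 × 546.8/(143.1 + 546.8) = 22.4 V.

V ≈ 22.4 V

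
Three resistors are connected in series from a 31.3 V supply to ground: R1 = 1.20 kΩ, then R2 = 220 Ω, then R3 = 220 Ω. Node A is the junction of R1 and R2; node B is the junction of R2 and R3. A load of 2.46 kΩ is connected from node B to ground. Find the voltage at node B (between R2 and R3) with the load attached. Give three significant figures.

At node B, R3 is in parallel with the load: R3‖R_L = 201.9 Ω.
Below node A the resistance is R2 + (R3‖R_L) = 421.9 Ω, so V_A = 31.3 × 421.9/1622 = 8.143 V.
Then V_B = V_A × (R3‖R_L)/(R2 + R3‖R_L) = 8.143 × 201.9/421.9 = 3.90 V.

V ≈ 3.90 V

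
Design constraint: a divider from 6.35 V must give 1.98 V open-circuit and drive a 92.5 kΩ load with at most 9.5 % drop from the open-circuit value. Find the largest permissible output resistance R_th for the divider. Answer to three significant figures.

Loading drop = R_th/(R_th + R_L) ≤ 0.0950, so R_th ≤ R_L · ε/(1−ε) = 92.5 kΩ × 0.0950/0.9050 = 9.71 kΩ.

R_th ≤ 9.71 kΩ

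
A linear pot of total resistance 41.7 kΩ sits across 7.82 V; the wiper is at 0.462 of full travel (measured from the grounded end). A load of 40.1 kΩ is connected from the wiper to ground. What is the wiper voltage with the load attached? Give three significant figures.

V ≈ 2.87 V

The wiper splits the pot into (1−α)R = 22.43 kΩ above and αR = 19.27 kΩ below.
Lower section ‖ load = 13.01 kΩ.
V_wiper = 7.82 × 13.01/(22.43 + 13.01) = 2.87 V.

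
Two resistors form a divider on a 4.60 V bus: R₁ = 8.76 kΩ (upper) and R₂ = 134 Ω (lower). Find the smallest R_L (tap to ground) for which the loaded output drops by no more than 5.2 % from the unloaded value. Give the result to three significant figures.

Output resistance R_th = R₁‖R₂ = (8760 × 134)/8894 = 132.0 Ω.
The fractional drop is R_th/(R_th + R_L); requiring this ≤ 0.0520 gives R_L ≥ R_th(1/0.0520 − 1) = 132.0 × 18.23 = 2.41 kΩ.

R_L(min) ≈ 2.41 kΩ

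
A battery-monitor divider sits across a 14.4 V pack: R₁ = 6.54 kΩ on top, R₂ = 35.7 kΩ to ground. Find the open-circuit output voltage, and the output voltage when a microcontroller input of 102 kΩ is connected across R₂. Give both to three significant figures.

Unloaded: 12.2 V; loaded: 11.5 V

Open-circuit: V = 14.4 × 35.7/(6.54 + 35.7) = 12.2 V.
With the load, R₂ becomes R₂‖R_L = 26.44 kΩ, so V = 14.4 × 26.44/32.98 = 11.5 V.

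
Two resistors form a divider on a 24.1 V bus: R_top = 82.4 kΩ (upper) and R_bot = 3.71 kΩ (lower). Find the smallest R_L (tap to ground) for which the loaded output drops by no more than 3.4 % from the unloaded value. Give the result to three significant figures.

R_L(min) ≈ 101 kΩ

Output resistance R_th = R_top‖R_bot = (82.4 × 3.71)/86.11 = 3.550 kΩ.
The fractional drop is R_th/(R_th + R_L); requiring this ≤ 0.0340 gives R_L ≥ R_th(1/0.0340 − 1) = 3.550 × 28.41 = 101 kΩ.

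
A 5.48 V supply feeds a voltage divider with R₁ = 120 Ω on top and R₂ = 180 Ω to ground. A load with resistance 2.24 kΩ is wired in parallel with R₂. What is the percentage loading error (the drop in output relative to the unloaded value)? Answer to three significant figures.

The divider's output (Thévenin) resistance is R₁‖R₂ = 72.00 Ω.
Fractional drop under load = R_th/(R_th + R_L) = 72.00 / (72.00 + 2240) = 0.03114.
So the output falls by 3.11 %.

3.11 %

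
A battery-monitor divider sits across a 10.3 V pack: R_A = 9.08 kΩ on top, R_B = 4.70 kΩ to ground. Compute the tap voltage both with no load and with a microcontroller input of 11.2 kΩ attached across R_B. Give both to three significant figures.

Unloaded: 3.51 V; loaded: 2.75 V

Open-circuit: V = 10.3 × 4.70/(9.08 + 4.70) = 3.51 V.
With the load, R_B becomes R_B‖R_L = 3.311 kΩ, so V = 10.3 × 3.311/12.39 = 2.75 V.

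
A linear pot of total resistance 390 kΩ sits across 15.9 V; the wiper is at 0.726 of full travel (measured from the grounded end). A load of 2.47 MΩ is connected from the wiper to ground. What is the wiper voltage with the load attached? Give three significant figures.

The wiper splits the pot into (1−α)R = 106.9 kΩ above and αR = 283.1 kΩ below.
Lower section ‖ load = 254.0 kΩ.
V_wiper = 15.9 × 254.0/(106.9 + 254.0) = 11.2 V.

V ≈ 11.2 V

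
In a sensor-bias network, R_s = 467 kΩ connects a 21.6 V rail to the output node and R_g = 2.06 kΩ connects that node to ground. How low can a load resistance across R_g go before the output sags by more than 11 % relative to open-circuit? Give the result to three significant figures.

R_L(min) ≈ 16.6 kΩ

Output resistance R_th = R_s‖R_g = (467 × 2.06)/469.1 = 2.051 kΩ.
The fractional drop is R_th/(R_th + R_L); requiring this ≤ 0.110 gives R_L ≥ R_th(1/0.110 − 1) = 2.051 × 8.091 = 16.6 kΩ.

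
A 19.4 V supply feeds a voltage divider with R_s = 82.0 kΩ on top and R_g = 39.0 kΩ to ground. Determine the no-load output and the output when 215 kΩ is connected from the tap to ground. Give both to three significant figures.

Unloaded: 6.25 V; loaded: 5.57 V

Open-circuit: V = 19.4 × 39.0/(82.0 + 39.0) = 6.25 V.
With the load, R_g becomes R_g‖R_L = 33.01 kΩ, so V = 19.4 × 33.01/115.0 = 5.57 V.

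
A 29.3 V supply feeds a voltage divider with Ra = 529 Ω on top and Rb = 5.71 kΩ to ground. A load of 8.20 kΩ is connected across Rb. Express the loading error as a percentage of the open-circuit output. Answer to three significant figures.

5.58 %

The divider's output (Thévenin) resistance is Ra‖Rb = 484.1 Ω.
Fractional drop under load = R_th/(R_th + R_L) = 484.1 / (484.1 + 8200) = 0.05575.
So the output falls by 5.58 %.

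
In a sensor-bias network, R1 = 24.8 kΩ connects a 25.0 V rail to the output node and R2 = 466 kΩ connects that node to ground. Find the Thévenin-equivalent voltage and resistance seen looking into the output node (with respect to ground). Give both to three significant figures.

V_th = 23.7 V, R_th = 23.5 kΩ

V_th is the open-circuit tap voltage: 25.0 × 466/(24.8 + 466) = 23.7 V.
With the supply zeroed, R1 and R2 appear in parallel from the tap: R_th = R1‖R2 = (24.8 × 466)/490.8 = 23.5 kΩ.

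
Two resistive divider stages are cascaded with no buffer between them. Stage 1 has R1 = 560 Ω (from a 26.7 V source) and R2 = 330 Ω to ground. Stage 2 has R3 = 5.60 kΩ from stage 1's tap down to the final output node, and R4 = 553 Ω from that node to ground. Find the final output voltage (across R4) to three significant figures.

Stage 2 presents R3+R4 = 6153 Ω as a load on stage 1's tap.
Stage 1's lower leg becomes R2‖(R3+R4) = 313.2 Ω, so V_mid = 26.7 × 313.2/873.2 = 9.577 V.
Stage 2 is itself unloaded: V_out = V_mid × R4/(R3+R4) = 9.577 × 553/6153 = 0.861 V.

V_out ≈ 0.861 V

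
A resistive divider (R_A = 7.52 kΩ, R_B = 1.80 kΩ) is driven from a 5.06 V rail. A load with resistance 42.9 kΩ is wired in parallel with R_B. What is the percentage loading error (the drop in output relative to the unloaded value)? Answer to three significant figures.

The divider's output (Thévenin) resistance is R_A‖R_B = 1.452 kΩ.
Fractional drop under load = R_th/(R_th + R_L) = 1.452 / (1.452 + 42.9) = 0.03275.
So the output falls by 3.27 %.

3.27 %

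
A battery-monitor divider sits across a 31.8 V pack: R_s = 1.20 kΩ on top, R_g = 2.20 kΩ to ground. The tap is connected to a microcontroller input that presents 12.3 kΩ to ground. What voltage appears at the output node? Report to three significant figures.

The load sits in parallel with R_g: R_g‖R_L = (2.20 × 12.3) / (2.20 + 12.3) = 1.866 kΩ.
V_out = 31.8 × 1.866 / (1.20 + 1.866) = 31.8 × 1.866/3.066 = 19.4 V.
(Unloaded it would have been 20.6 V.)

V_out ≈ 19.4 V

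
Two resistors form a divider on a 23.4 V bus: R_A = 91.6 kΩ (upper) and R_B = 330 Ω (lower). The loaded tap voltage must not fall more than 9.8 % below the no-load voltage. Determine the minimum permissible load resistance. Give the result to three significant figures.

Output resistance R_th = R_A‖R_B = (91600 × 330)/91930 = 328.8 Ω.
The fractional drop is R_th/(R_th + R_L); requiring this ≤ 0.0980 gives R_L ≥ R_th(1/0.0980 − 1) = 328.8 × 9.204 = 3.03 kΩ.

R_L(min) ≈ 3.03 kΩ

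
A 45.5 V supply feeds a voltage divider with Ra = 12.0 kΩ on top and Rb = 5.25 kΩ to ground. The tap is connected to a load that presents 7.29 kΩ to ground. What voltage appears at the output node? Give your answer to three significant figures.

V_out ≈ 9.23 V

The load sits in parallel with Rb: Rb‖R_L = (5.25 × 7.29) / (5.25 + 7.29) = 3.052 kΩ.
V_out = 45.5 × 3.052 / (12.0 + 3.052) = 45.5 × 3.052/15.05 = 9.23 V.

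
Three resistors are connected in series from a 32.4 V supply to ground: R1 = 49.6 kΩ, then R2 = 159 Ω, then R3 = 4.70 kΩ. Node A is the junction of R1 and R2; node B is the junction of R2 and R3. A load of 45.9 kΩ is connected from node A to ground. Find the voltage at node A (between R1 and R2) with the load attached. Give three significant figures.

Below node A the series string R2+R3 = 4859 Ω sits in parallel with the 45900 Ω load: 4394 Ω.
V_A = 32.4 × 4394/(49600 + 4394) = 2.64 V.

V ≈ 2.64 V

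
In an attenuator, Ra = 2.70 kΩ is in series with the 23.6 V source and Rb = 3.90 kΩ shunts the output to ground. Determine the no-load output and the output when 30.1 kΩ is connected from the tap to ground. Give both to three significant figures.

Unloaded: 13.9 V; loaded: 13.2 V

Open-circuit: V = 23.6 × 3.90/(2.70 + 3.90) = 13.9 V.
With the load, Rb becomes Rb‖R_L = 3.453 kΩ, so V = 23.6 × 3.453/6.153 = 13.2 V.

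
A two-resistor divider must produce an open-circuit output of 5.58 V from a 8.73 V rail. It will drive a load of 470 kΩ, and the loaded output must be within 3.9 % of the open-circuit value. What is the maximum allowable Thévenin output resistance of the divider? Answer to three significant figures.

Loading drop = R_th/(R_th + R_L) ≤ 0.0390, so R_th ≤ R_L · ε/(1−ε) = 470 kΩ × 0.0390/0.9610 = 19.1 kΩ.
(Any R1, R2 with R2/(R1+R2) = 0.639 and R1‖R2 ≤ 19.1 kΩ will meet the spec.)

R_th ≤ 19.1 kΩ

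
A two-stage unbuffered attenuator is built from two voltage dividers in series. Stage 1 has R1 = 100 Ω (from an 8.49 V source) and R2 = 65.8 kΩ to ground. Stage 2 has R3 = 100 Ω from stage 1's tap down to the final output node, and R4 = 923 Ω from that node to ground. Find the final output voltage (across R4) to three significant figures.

V_out ≈ 6.97 V

Stage 2 presents R3+R4 = 1023 Ω as a load on stage 1's tap.
Stage 1's lower leg becomes R2‖(R3+R4) = 1007 Ω, so V_mid = 8.49 × 1007/1107 = 7.723 V.
Stage 2 is itself unloaded: V_out = V_mid × R4/(R3+R4) = 7.723 × 923/1023 = 6.97 V.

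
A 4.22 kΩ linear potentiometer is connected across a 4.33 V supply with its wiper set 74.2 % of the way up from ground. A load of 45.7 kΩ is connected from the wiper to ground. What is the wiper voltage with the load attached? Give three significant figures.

V ≈ 3.16 V

The wiper splits the pot into (1−α)R = 1.089 kΩ above and αR = 3.131 kΩ below.
Lower section ‖ load = 2.930 kΩ.
V_wiper = 4.33 × 2.930/(1.089 + 2.930) = 3.16 V.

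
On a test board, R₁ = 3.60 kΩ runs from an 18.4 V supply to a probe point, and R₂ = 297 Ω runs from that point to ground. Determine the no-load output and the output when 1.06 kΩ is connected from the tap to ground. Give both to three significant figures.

Open-circuit: V = 18.4 × 297/(3600 + 297) = 1.40 V.
With the load, R₂ becomes R₂‖R_L = 232.0 Ω, so V = 18.4 × 232.0/3832 = 1.11 V.

Unloaded: 1.40 V; loaded: 1.11 V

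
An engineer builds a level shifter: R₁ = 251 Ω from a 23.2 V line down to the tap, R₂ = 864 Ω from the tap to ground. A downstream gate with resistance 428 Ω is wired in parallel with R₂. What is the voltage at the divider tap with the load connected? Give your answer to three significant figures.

V_out ≈ 12.4 V

The load sits in parallel with R₂: R₂‖R_L = (864 × 428) / (864 + 428) = 286.2 Ω.
V_out = 23.2 × 286.2 / (251 + 286.2) = 23.2 × 286.2/537.2 = 12.4 V.
(Unloaded it would have been 18.0 V.)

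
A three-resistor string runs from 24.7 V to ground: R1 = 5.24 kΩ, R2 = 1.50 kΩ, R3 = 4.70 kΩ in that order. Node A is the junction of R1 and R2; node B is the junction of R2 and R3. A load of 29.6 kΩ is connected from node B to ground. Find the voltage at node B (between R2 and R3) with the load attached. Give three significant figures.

V ≈ 9.28 V

At node B, R3 is in parallel with the load: R3‖R_L = 4.056 kΩ.
Below node A the resistance is R2 + (R3‖R_L) = 5.556 kΩ, so V_A = 24.7 × 5.556/10.80 = 12.71 V.
Then V_B = V_A × (R3‖R_L)/(R2 + R3‖R_L) = 12.71 × 4.056/5.556 = 9.28 V.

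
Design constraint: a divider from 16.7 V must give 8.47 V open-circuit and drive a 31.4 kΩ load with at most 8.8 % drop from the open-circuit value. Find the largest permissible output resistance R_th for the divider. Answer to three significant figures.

R_th ≤ 3.03 kΩ

Loading drop = R_th/(R_th + R_L) ≤ 0.0880, so R_th ≤ R_L · ε/(1−ε) = 31.4 kΩ × 0.0880/0.9120 = 3.03 kΩ.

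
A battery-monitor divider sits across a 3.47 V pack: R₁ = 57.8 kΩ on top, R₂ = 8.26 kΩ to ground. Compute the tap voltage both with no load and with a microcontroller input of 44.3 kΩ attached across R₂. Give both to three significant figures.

Open-circuit: V = 3.47 × 8.26/(57.8 + 8.26) = 0.434 V.
With the load, R₂ becomes R₂‖R_L = 6.962 kΩ, so V = 3.47 × 6.962/64.76 = 0.373 V.

Unloaded: 0.434 V; loaded: 0.373 V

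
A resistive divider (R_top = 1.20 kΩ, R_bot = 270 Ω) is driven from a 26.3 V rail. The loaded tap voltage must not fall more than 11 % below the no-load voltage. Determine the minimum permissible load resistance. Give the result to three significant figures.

Output resistance R_th = R_top‖R_bot = (1200 × 270)/1470 = 220.4 Ω.
The fractional drop is R_th/(R_th + R_L); requiring this ≤ 0.110 gives R_L ≥ R_th(1/0.110 − 1) = 220.4 × 8.091 = 1.78 kΩ.

R_L(min) ≈ 1.78 kΩ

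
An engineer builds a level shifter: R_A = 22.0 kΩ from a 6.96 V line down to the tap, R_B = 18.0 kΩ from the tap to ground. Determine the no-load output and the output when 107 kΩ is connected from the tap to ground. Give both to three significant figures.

Unloaded: 3.13 V; loaded: 2.87 V

Open-circuit: V = 6.96 × 18.0/(22.0 + 18.0) = 3.13 V.
With the load, R_B becomes R_B‖R_L = 15.41 kΩ, so V = 6.96 × 15.41/37.41 = 2.87 V.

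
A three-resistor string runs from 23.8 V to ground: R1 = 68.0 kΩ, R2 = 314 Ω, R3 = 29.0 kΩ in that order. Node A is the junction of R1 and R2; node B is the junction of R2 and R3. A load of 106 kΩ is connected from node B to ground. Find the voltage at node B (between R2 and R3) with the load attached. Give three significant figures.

At node B, R3 is in parallel with the load: R3‖R_L = 22770 Ω.
Below node A the resistance is R2 + (R3‖R_L) = 23080 Ω, so V_A = 23.8 × 23080/91080 = 6.032 V.
Then V_B = V_A × (R3‖R_L)/(R2 + R3‖R_L) = 6.032 × 22770/23080 = 5.95 V.

V ≈ 5.95 V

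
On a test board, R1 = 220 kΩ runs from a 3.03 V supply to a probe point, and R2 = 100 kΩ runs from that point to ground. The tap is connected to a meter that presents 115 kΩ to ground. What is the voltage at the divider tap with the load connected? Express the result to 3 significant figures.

V_out ≈ 0.593 V

The load sits in parallel with R2: R2‖R_L = (100 × 115) / (100 + 115) = 53.49 kΩ.
V_out = 3.03 × 53.49 / (220 + 53.49) = 3.03 × 53.49/273.5 = 0.593 V.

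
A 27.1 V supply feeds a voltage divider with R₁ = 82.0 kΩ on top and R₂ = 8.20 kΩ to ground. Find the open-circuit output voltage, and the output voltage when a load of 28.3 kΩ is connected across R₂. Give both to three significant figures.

Unloaded: 2.46 V; loaded: 1.95 V

Open-circuit: V = 27.1 × 8.20/(82.0 + 8.20) = 2.46 V.
With the load, R₂ becomes R₂‖R_L = 6.358 kΩ, so V = 27.1 × 6.358/88.36 = 1.95 V.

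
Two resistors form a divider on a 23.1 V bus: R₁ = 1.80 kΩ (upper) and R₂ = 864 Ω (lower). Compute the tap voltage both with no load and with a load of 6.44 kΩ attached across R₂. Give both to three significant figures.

Unloaded: 7.49 V; loaded: 6.87 V

Open-circuit: V = 23.1 × 864/(1800 + 864) = 7.49 V.
With the load, R₂ becomes R₂‖R_L = 761.8 Ω, so V = 23.1 × 761.8/2562 = 6.87 V.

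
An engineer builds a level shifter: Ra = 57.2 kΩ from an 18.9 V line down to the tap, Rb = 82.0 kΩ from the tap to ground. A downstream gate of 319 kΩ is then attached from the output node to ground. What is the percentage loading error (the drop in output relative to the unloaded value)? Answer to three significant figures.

The divider's output (Thévenin) resistance is Ra‖Rb = 33.70 kΩ.
Fractional drop under load = R_th/(R_th + R_L) = 33.70 / (33.70 + 319) = 0.09554.
So the output falls by 9.55 %.

9.55 %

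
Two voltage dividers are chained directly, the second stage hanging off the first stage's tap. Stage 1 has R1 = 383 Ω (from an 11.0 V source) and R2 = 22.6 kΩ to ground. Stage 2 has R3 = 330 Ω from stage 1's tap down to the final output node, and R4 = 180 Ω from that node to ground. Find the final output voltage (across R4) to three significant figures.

V_out ≈ 2.20 V

Stage 2 presents R3+R4 = 510.0 Ω as a load on stage 1's tap.
Stage 1's lower leg becomes R2‖(R3+R4) = 498.7 Ω, so V_mid = 11.0 × 498.7/881.7 = 6.222 V.
Stage 2 is itself unloaded: V_out = V_mid × R4/(R3+R4) = 6.222 × 180/510.0 = 2.20 V.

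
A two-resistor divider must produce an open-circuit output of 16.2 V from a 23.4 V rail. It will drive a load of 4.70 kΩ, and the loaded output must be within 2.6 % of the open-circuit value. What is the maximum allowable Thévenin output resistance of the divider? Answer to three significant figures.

R_th ≤ 125 Ω

Loading drop = R_th/(R_th + R_L) ≤ 0.0260, so R_th ≤ R_L · ε/(1−ε) = 4.70 kΩ × 0.0260/0.9740 = 125 Ω.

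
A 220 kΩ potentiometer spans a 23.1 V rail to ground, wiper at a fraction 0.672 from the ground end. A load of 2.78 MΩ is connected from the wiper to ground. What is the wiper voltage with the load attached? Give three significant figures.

The wiper splits the pot into (1−α)R = 72.16 kΩ above and αR = 147.8 kΩ below.
Lower section ‖ load = 140.4 kΩ.
V_wiper = 23.1 × 140.4/(72.16 + 140.4) = 15.3 V.

V ≈ 15.3 V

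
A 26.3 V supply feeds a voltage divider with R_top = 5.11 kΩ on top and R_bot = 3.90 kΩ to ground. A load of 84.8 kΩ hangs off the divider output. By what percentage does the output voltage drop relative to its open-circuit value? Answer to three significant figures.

The divider's output (Thévenin) resistance is R_top‖R_bot = 2.212 kΩ.
Fractional drop under load = R_th/(R_th + R_L) = 2.212 / (2.212 + 84.8) = 0.02542.
So the output falls by 2.54 %.

2.54 %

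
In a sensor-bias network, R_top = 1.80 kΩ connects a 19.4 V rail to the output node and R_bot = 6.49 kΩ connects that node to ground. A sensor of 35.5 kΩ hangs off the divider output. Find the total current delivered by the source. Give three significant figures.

I ≈ 2.66 mA

R_bot‖R_L = 5.487 kΩ, so the source sees R_top + R_bot‖R_L = 7.287 kΩ.
I = 19.4 V / 7.287 kΩ = 2.66 mA.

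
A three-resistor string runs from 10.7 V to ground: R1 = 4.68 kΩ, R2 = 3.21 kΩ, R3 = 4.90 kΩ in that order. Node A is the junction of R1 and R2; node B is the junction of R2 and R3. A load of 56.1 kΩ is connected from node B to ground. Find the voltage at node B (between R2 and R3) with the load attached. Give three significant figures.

V ≈ 3.89 V

At node B, R3 is in parallel with the load: R3‖R_L = 4.506 kΩ.
Below node A the resistance is R2 + (R3‖R_L) = 7.716 kΩ, so V_A = 10.7 × 7.716/12.40 = 6.660 V.
Then V_B = V_A × (R3‖R_L)/(R2 + R3‖R_L) = 6.660 × 4.506/7.716 = 3.89 V.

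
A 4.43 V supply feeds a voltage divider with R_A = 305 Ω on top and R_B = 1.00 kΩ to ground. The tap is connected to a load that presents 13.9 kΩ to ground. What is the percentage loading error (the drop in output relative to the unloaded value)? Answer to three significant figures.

1.65 %

The divider's output (Thévenin) resistance is R_A‖R_B = 233.7 Ω.
Fractional drop under load = R_th/(R_th + R_L) = 233.7 / (233.7 + 13900) = 0.01654.
So the output falls by 1.65 %.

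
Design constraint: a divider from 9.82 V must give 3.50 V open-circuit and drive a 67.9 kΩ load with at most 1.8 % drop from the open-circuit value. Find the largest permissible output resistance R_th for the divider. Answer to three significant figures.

R_th ≤ 1.24 kΩ

Loading drop = R_th/(R_th + R_L) ≤ 0.0180, so R_th ≤ R_L · ε/(1−ε) = 67.9 kΩ × 0.0180/0.9820 = 1.24 kΩ.
(Any R1, R2 with R2/(R1+R2) = 0.356 and R1‖R2 ≤ 1.24 kΩ will meet the spec.)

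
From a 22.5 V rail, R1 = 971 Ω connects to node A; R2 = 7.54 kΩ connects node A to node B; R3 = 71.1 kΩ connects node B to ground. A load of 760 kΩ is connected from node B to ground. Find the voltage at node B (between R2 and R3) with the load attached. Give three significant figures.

At node B, R3 is in parallel with the load: R3‖R_L = 65020 Ω.
Below node A the resistance is R2 + (R3‖R_L) = 72560 Ω, so V_A = 22.5 × 72560/73530 = 22.20 V.
Then V_B = V_A × (R3‖R_L)/(R2 + R3‖R_L) = 22.20 × 65020/72560 = 19.9 V.

V ≈ 19.9 V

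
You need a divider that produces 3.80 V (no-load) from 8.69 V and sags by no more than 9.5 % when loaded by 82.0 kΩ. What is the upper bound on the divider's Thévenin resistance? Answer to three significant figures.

Loading drop = R_th/(R_th + R_L) ≤ 0.0950, so R_th ≤ R_L · ε/(1−ε) = 82.0 kΩ × 0.0950/0.9050 = 8.61 kΩ.

R_th ≤ 8.61 kΩ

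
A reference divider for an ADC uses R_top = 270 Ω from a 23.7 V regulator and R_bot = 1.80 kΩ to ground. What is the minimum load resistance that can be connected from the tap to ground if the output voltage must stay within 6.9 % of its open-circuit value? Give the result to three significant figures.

Output resistance R_th = R_top‖R_bot = (270 × 1800)/2070 = 234.8 Ω.
The fractional drop is R_th/(R_th + R_L); requiring this ≤ 0.0690 gives R_L ≥ R_th(1/0.0690 − 1) = 234.8 × 13.49 = 3.17 kΩ.

R_L(min) ≈ 3.17 kΩ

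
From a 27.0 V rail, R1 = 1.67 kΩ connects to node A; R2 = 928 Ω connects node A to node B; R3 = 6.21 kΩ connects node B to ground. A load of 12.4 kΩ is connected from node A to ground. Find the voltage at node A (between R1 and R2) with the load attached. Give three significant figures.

Below node A the series string R2+R3 = 7138 Ω sits in parallel with the 12400 Ω load: 4530 Ω.
V_A = 27.0 × 4530/(1670 + 4530) = 19.7 V.

V ≈ 19.7 V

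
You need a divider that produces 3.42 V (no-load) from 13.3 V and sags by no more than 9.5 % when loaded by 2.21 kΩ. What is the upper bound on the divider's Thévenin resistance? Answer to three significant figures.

Loading drop = R_th/(R_th + R_L) ≤ 0.0950, so R_th ≤ R_L · ε/(1−ε) = 2.21 kΩ × 0.0950/0.9050 = 232 Ω.

R_th ≤ 232 Ω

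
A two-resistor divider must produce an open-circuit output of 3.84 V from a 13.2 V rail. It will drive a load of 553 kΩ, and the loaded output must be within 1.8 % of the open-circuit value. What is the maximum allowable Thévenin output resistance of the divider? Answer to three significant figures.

R_th ≤ 10.1 kΩ

Loading drop = R_th/(R_th + R_L) ≤ 0.0180, so R_th ≤ R_L · ε/(1−ε) = 553 kΩ × 0.0180/0.9820 = 10.1 kΩ.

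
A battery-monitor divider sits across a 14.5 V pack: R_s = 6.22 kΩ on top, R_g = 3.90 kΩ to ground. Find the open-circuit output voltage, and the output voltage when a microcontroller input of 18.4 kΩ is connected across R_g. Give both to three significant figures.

Unloaded: 5.59 V; loaded: 4.94 V

Open-circuit: V = 14.5 × 3.90/(6.22 + 3.90) = 5.59 V.
With the load, R_g becomes R_g‖R_L = 3.218 kΩ, so V = 14.5 × 3.218/9.438 = 4.94 V.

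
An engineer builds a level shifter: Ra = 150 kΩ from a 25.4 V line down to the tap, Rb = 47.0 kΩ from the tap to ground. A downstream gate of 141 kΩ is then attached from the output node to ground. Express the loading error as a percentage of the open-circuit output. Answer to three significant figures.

The divider's output (Thévenin) resistance is Ra‖Rb = 35.79 kΩ.
Fractional drop under load = R_th/(R_th + R_L) = 35.79 / (35.79 + 141) = 0.2024.
So the output falls by 20.2 %.

20.2 %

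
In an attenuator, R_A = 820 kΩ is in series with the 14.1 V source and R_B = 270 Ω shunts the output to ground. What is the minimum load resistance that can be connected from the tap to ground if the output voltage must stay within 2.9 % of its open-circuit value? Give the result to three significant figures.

R_L(min) ≈ 9.04 kΩ

Output resistance R_th = R_A‖R_B = (820000 × 270)/820300 = 269.9 Ω.
The fractional drop is R_th/(R_th + R_L); requiring this ≤ 0.0290 gives R_L ≥ R_th(1/0.0290 − 1) = 269.9 × 33.48 = 9.04 kΩ.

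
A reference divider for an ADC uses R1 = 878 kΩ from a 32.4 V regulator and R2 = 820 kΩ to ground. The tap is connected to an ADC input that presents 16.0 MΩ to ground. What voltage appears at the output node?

V_out ≈ 15.2 V

The load sits in parallel with R2: R2‖R_L = (820 × 16000) / (820 + 16000) = 780.0 kΩ.
V_out = 32.4 × 780.0 / (878 + 780.0) = 32.4 × 780.0/1658 = 15.2 V.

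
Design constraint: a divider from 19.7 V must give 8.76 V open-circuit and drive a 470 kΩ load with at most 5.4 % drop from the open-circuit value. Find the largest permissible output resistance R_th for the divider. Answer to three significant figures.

Loading drop = R_th/(R_th + R_L) ≤ 0.0540, so R_th ≤ R_L · ε/(1−ε) = 470 kΩ × 0.0540/0.9460 = 26.8 kΩ.

R_th ≤ 26.8 kΩ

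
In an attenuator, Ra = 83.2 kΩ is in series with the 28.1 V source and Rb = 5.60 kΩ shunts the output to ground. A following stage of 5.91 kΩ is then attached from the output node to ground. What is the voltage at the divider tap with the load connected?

V_out ≈ 0.939 V

The load sits in parallel with Rb: Rb‖R_L = (5.60 × 5.91) / (5.60 + 5.91) = 2.875 kΩ.
V_out = 28.1 × 2.875 / (83.2 + 2.875) = 28.1 × 2.875/86.08 = 0.939 V.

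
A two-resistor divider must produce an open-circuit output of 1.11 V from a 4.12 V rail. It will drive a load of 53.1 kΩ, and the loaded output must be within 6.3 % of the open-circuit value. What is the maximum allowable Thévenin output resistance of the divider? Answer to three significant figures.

Loading drop = R_th/(R_th + R_L) ≤ 0.0630, so R_th ≤ R_L · ε/(1−ε) = 53.1 kΩ × 0.0630/0.9370 = 3.57 kΩ.
(Any R1, R2 with R2/(R1+R2) = 0.269 and R1‖R2 ≤ 3.57 kΩ will meet the spec.)

R_th ≤ 3.57 kΩ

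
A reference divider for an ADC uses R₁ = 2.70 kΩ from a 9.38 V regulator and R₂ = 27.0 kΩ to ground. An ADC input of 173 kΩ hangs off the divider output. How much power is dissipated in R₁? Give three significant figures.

P ≈ 0.350 mW

Total resistance from the source is R₁ + (R₂‖R_L) = 26.05 kΩ, so I = 9.38/26.05 kΩ = 0.3600 mA.
P = I²·R₁ = (0.3600 mA)² × 2.70 kΩ = 0.350 mW.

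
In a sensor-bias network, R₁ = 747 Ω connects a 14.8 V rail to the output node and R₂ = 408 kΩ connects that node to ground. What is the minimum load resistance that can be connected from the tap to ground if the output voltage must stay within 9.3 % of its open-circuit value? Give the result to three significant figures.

Output resistance R_th = R₁‖R₂ = (747 × 408000)/408700 = 745.6 Ω.
The fractional drop is R_th/(R_th + R_L); requiring this ≤ 0.0930 gives R_L ≥ R_th(1/0.0930 − 1) = 745.6 × 9.753 = 7.27 kΩ.

R_L(min) ≈ 7.27 kΩ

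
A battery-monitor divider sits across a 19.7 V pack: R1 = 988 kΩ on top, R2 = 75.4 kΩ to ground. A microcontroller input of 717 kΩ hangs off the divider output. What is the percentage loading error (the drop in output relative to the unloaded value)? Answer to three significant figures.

8.90 %

The divider's output (Thévenin) resistance is R1‖R2 = 70.05 kΩ.
Fractional drop under load = R_th/(R_th + R_L) = 70.05 / (70.05 + 717) = 0.08901.
So the output falls by 8.90 %.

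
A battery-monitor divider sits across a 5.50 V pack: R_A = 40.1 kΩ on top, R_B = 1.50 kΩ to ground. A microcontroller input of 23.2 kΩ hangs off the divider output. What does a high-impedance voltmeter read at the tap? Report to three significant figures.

V_out ≈ 0.187 V

The load sits in parallel with R_B: R_B‖R_L = (1.50 × 23.2) / (1.50 + 23.2) = 1.409 kΩ.
V_out = 5.50 × 1.409 / (40.1 + 1.409) = 5.50 × 1.409/41.51 = 0.187 V.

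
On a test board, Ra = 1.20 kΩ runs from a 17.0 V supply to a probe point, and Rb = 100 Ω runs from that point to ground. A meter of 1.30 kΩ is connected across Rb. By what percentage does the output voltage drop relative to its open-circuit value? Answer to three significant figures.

The divider's output (Thévenin) resistance is Ra‖Rb = 92.31 Ω.
Fractional drop under load = R_th/(R_th + R_L) = 92.31 / (92.31 + 1300) = 0.06630.
So the output falls by 6.63 %.

6.63 %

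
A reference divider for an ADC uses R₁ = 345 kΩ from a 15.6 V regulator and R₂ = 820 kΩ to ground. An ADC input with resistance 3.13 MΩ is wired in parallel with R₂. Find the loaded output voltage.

V_out ≈ 10.2 V

The load sits in parallel with R₂: R₂‖R_L = (820 × 3130) / (820 + 3130) = 649.8 kΩ.
V_out = 15.6 × 649.8 / (345 + 649.8) = 15.6 × 649.8/994.8 = 10.2 V.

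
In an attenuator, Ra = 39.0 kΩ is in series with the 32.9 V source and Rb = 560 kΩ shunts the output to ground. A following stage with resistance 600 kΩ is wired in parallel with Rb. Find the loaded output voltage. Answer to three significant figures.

V_out ≈ 29.0 V

The load sits in parallel with Rb: Rb‖R_L = (560 × 600) / (560 + 600) = 289.7 kΩ.
V_out = 32.9 × 289.7 / (39.0 + 289.7) = 32.9 × 289.7/328.7 = 29.0 V.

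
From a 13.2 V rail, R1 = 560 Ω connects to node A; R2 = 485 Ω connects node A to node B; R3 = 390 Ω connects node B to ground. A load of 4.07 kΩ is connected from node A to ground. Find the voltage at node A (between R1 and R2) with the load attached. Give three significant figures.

Below node A the series string R2+R3 = 875.0 Ω sits in parallel with the 4070 Ω load: 720.2 Ω.
V_A = 13.2 × 720.2/(560 + 720.2) = 7.43 V.

V ≈ 7.43 V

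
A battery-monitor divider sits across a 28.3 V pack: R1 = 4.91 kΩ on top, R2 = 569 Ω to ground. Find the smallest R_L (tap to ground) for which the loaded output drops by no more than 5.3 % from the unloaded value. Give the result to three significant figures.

Output resistance R_th = R1‖R2 = (4910 × 569)/5479 = 509.9 Ω.
The fractional drop is R_th/(R_th + R_L); requiring this ≤ 0.0530 gives R_L ≥ R_th(1/0.0530 − 1) = 509.9 × 17.87 = 9.11 kΩ.

R_L(min) ≈ 9.11 kΩ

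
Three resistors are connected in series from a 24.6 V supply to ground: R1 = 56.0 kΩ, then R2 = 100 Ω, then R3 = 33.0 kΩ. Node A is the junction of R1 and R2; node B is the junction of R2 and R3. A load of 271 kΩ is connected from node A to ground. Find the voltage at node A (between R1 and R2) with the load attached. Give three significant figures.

Below node A the series string R2+R3 = 33100 Ω sits in parallel with the 271000 Ω load: 29500 Ω.
V_A = 24.6 × 29500/(56000 + 29500) = 8.49 V.

V ≈ 8.49 V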